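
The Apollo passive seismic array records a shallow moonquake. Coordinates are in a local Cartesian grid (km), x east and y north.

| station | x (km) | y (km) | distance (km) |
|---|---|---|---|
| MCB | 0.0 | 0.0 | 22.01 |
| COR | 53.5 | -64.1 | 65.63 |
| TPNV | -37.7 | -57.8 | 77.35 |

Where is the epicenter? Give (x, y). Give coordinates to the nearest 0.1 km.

(20.8, -7.2)

Circle about each station: x² + y² = 22.01²; (x − 53.5)² + (y + 64.1)² = 65.63²; (x + 37.7)² + (y + 57.8)² = 77.35².
Subtracting the MCB equation from the COR and TPNV equations removes the quadratic terms:
107.0 x − 128.2 y = 3148.20
-75.4 x − 115.6 y = -736.45
Solving the 2×2 system: x ≈ 20.8, y ≈ -7.2 km.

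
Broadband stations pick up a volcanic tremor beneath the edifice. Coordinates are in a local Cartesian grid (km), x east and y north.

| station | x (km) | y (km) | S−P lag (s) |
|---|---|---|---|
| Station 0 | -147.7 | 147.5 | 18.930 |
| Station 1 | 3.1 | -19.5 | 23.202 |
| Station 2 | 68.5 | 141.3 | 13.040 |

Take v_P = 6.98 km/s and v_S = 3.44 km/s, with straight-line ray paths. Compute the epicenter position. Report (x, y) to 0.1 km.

Distance from S−P lag: d = Δt · v_P v_S / (v_P − v_S) = Δt · (6.98·3.44)/(6.98−3.44) ≈ 6.7828·Δt.
So d_Station 0 = 128.40, d_Station 1 = 157.38, d_Station 2 = 88.45 km.
Circle about each station: (x + 147.7)² + (y − 147.5)² = 128.40²; (x − 3.1)² + (y + 19.5)² = 157.38²; (x − 68.5)² + (y − 141.3)² = 88.45².
Subtracting pairs of circle equations eliminates x²+y² and gives linear equations (the radical axes):
301.6 x − 334.0 y = -51463.58
432.4 x − 12.4 y = -10250.44
Solving the 2×2 system: x ≈ -19.8, y ≈ 136.2 km.

x ≈ -19.8 km, y ≈ 136.2 km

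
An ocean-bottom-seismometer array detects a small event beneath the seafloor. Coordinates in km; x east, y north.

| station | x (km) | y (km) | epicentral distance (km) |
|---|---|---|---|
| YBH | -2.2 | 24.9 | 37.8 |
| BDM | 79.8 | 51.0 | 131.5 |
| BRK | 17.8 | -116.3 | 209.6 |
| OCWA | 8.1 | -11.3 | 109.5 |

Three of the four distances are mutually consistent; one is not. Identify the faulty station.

YBH

Solve using three stations at a time. Using BDM, BRK, OCWA (subtract circle equations pairwise → linear system) gives (x, y) ≈ (-47.6, 82.7).
Distances from that point to each station vs reported:
  YBH: calculated 73.5 vs reported 37.8 → residual 35.7 km
  BDM: calculated 131.3 vs reported 131.5 → residual 0.2 km
  BRK: calculated 209.5 vs reported 209.6 → residual 0.1 km
  OCWA: calculated 109.3 vs reported 109.5 → residual 0.2 km
BDM, BRK, OCWA are mutually consistent (residuals ≈ 0); YBH is off by 35.7 km.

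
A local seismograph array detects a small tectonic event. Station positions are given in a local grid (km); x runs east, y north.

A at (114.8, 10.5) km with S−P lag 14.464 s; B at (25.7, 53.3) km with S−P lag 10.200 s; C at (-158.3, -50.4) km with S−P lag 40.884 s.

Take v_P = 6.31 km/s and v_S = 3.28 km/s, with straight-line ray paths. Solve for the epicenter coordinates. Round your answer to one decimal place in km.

Distance from S−P lag: d = Δt · v_P v_S / (v_P − v_S) = Δt · (6.31·3.28)/(6.31−3.28) ≈ 6.8306·Δt.
So d_A = 98.80, d_B = 69.67, d_C = 279.26 km.
Circle about each station: (x − 114.8)² + (y − 10.5)² = 98.80²; (x − 25.7)² + (y − 53.3)² = 69.67²; (x + 158.3)² + (y + 50.4)² = 279.26².
Subtracting the A equation from the B and C equations removes the quadratic terms:
-178.2 x + 85.6 y = -4880.38
-546.2 x − 121.8 y = -53914.95
Solving the 2×2 system: x ≈ 76.1, y ≈ 101.4 km.
Check against A (with the unrounded x, y): √((x − 114.8)²+(y − 10.5)²) = 98.80 ≈ 98.80 km. ✓

76.1 km east, 101.4 km north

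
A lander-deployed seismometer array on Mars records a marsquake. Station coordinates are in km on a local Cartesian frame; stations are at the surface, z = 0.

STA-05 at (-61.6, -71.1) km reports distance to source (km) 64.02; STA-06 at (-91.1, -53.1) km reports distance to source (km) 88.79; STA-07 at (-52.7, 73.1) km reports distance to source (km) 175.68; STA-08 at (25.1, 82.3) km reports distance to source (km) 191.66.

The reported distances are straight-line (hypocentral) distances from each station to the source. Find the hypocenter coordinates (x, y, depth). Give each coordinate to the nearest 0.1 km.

(-31.3, -93.4, 51.8)

Each station gives a sphere (x−x_i)² + (y−y_i)² + z² = d_i² (stations at z=0).
Subtracting the STA-05 sphere from STA-06 and STA-07: z² cancels, leaving linear equations in x and y:
-59.0 x + 36.0 y = -1516.05
17.8 x + 288.4 y = -27493.77
Solving: x ≈ -31.294, y ≈ -93.401 km (keep extra digits for the depth step; rounded: -31.3, -93.4).
Then from the STA-05 sphere: z² = 64.02² − (x + 61.6)² − (y + 71.1)² with x = -31.294, y = -93.401, so z ≈ 51.795 ≈ 51.8 km.
Check against STA-08 (with the unrounded solution): distance 191.66 ≈ 191.66 km. ✓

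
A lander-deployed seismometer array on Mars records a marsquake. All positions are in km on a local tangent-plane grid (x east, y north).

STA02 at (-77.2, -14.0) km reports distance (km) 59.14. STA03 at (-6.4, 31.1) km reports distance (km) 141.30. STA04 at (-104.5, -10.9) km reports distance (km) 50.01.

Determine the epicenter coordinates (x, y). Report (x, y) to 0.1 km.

Circle about each station: (x + 77.2)² + (y + 14.0)² = 59.14²; (x + 6.4)² + (y − 31.1)² = 141.30²; (x + 104.5)² + (y + 10.9)² = 50.01².
Subtracting the STA02 equation from the STA03 and STA04 equations removes the quadratic terms:
141.6 x + 90.2 y = -21615.82
-54.6 x + 6.2 y = 5879.76
Solving the 2×2 system: x ≈ -114.5, y ≈ -59.9 km.
Check against STA02 (with the unrounded x, y): √((x + 77.2)²+(y + 14.0)²) = 59.15 ≈ 59.14 km. ✓

(-114.5, -59.9)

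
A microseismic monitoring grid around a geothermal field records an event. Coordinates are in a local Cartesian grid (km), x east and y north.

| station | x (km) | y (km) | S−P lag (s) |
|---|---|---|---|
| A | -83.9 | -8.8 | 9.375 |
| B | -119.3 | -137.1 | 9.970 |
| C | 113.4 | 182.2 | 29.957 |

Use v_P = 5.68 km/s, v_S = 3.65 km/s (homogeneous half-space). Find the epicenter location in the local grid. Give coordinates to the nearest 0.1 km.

Distance from S−P lag: d = Δt · v_P v_S / (v_P − v_S) = Δt · (5.68·3.65)/(5.68−3.65) ≈ 10.2128·Δt.
So d_A = 95.75, d_B = 101.82, d_C = 305.95 km.
Circle about each station: (x + 83.9)² + (y + 8.8)² = 95.75²; (x + 119.3)² + (y + 137.1)² = 101.82²; (x − 113.4)² + (y − 182.2)² = 305.95².
Subtracting the A equation from the B and C equations removes the quadratic terms:
-70.8 x − 256.6 y = 24713.00
394.6 x + 382.0 y = -45497.59
Solving the 2×2 system: x ≈ -30.1, y ≈ -88.0 km.

(-30.1, -88.0)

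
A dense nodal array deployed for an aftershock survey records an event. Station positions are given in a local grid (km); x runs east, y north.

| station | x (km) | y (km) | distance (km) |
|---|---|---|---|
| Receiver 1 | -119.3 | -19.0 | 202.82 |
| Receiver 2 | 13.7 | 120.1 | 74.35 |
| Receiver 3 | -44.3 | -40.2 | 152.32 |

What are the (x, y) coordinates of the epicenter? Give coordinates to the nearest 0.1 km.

Circle about each station: (x + 119.3)² + (y + 19.0)² = 202.82²; (x − 13.7)² + (y − 120.1)² = 74.35²; (x + 44.3)² + (y + 40.2)² = 152.32².
Subtracting the Receiver 1 equation from the Receiver 2 and Receiver 3 equations removes the quadratic terms:
266.0 x + 278.2 y = 35626.24
150.0 x − 42.4 y = 6919.61
Solving the 2×2 system: x ≈ 64.8, y ≈ 66.1 km.

(64.8, 66.1)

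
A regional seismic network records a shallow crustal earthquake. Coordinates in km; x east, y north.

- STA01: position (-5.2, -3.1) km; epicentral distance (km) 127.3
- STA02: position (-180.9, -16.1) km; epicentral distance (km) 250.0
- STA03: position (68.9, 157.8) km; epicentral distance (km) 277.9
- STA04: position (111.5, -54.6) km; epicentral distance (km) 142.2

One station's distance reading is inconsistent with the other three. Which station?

STA04

Solve using three stations at a time. Using STA01, STA02, STA03 (subtract circle equations pairwise → linear system) gives (x, y) ≈ (46.8, -119.2).
Distances from that point to each station vs reported:
  STA01: calculated 127.2 vs reported 127.3 → residual 0.1 km
  STA02: calculated 249.9 vs reported 250.0 → residual 0.1 km
  STA03: calculated 277.8 vs reported 277.9 → residual 0.1 km
  STA04: calculated 91.4 vs reported 142.2 → residual 50.8 km
STA01, STA02, STA03 are mutually consistent (residuals ≈ 0); STA04 is off by 50.8 km.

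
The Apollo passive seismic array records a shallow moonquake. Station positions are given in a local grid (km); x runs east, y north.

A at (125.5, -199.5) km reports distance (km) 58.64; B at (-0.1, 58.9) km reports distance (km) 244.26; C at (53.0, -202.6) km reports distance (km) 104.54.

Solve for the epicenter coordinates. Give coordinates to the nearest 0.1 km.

138.4 km east, -142.3 km north

Circle about each station: (x − 125.5)² + (y + 199.5)² = 58.64²; (x + 0.1)² + (y − 58.9)² = 244.26²; (x − 53.0)² + (y + 202.6)² = 104.54².
Subtracting pairs of circle equations eliminates x²+y² and gives linear equations (the radical axes):
-251.2 x + 516.8 y = -108305.58
-145.0 x − 6.2 y = -19184.70
Solving the 2×2 system: x ≈ 138.4, y ≈ -142.3 km.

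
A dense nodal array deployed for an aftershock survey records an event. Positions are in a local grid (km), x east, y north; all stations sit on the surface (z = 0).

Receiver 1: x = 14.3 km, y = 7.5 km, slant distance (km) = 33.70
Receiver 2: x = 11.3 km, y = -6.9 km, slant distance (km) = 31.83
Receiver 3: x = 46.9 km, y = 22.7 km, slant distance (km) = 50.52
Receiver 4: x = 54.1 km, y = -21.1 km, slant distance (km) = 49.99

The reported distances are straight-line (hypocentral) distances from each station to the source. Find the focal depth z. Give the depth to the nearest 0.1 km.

z ≈ 31.0 km

Each station gives a sphere (x−x_i)² + (y−y_i)² + z² = d_i² (stations at z=0).
Subtracting the Receiver 1 sphere from Receiver 2 and Receiver 3: z² cancels, leaving linear equations in x and y:
-6.0 x − 28.8 y = 37.10
65.2 x + 30.4 y = 1037.58
Solving: x ≈ 18.291, y ≈ -5.099 km (keep extra digits for the depth step; rounded: 18.3, -5.1).
Then from the Receiver 1 sphere: z² = 33.70² − (x − 14.3)² − (y − 7.5)² with x = 18.291, y = -5.099, so z ≈ 31.000 ≈ 31.0 km.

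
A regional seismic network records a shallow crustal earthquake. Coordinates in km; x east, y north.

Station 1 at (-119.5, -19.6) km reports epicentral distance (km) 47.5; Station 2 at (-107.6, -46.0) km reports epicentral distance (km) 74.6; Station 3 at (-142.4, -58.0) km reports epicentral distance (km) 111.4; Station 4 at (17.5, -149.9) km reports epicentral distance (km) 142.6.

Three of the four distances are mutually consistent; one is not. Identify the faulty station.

Station 1

Solve using three stations at a time. Using Station 2, Station 3, Station 4 (subtract circle equations pairwise → linear system) gives (x, y) ≈ (-38.2, -18.6).
Distances from that point to each station vs reported:
  Station 1: calculated 81.3 vs reported 47.5 → residual 33.8 km
  Station 2: calculated 74.6 vs reported 74.6 → residual 0.0 km
  Station 3: calculated 111.4 vs reported 111.4 → residual 0.0 km
  Station 4: calculated 142.6 vs reported 142.6 → residual 0.0 km
Station 2, Station 3, Station 4 are mutually consistent (residuals ≈ 0); Station 1 is off by 33.8 km.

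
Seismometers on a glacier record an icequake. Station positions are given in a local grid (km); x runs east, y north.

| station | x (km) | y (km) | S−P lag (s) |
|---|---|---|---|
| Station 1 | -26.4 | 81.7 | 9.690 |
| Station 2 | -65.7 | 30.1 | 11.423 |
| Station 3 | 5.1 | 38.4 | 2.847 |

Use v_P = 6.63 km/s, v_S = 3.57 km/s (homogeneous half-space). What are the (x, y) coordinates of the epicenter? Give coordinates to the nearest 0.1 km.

Distance from S−P lag: d = Δt · v_P v_S / (v_P − v_S) = Δt · (6.63·3.57)/(6.63−3.57) ≈ 7.7350·Δt.
So d_Station 1 = 74.95, d_Station 2 = 88.36, d_Station 3 = 22.02 km.
Circle about each station: (x + 26.4)² + (y − 81.7)² = 74.95²; (x + 65.7)² + (y − 30.1)² = 88.36²; (x − 5.1)² + (y − 38.4)² = 22.02².
Subtracting the Station 1 equation from the Station 2 and Station 3 equations removes the quadratic terms:
-78.6 x − 103.2 y = -4339.34
63.0 x − 86.6 y = -738.66
Solving the 2×2 system: x ≈ 22.5, y ≈ 24.9 km.
Check against Station 1 (with the unrounded x, y): √((x + 26.4)²+(y − 81.7)²) = 74.95 ≈ 74.95 km. ✓

22.5 km east, 24.9 km north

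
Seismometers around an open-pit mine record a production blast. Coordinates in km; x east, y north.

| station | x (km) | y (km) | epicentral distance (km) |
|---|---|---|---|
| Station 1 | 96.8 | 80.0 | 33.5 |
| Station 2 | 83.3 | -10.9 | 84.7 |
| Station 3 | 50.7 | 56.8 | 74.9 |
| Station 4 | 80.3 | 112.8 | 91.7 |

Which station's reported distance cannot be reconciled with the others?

Station 4

Solve using three stations at a time. Using Station 1, Station 2, Station 3 (subtract circle equations pairwise → linear system) gives (x, y) ≈ (125.3, 62.6).
Distances from that point to each station vs reported:
  Station 1: calculated 33.4 vs reported 33.5 → residual 0.1 km
  Station 2: calculated 84.7 vs reported 84.7 → residual 0.0 km
  Station 3: calculated 74.9 vs reported 74.9 → residual 0.0 km
  Station 4: calculated 67.4 vs reported 91.7 → residual 24.3 km
Station 1, Station 2, Station 3 are mutually consistent (residuals ≈ 0); Station 4 is off by 24.3 km.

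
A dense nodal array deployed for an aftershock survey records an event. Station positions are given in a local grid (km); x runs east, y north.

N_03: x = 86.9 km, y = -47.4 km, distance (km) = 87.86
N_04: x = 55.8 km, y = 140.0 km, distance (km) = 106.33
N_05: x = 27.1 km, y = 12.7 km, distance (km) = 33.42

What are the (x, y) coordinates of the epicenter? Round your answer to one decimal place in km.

x ≈ 53.1 km, y ≈ 33.7 km

Circle about each station: (x − 86.9)² + (y + 47.4)² = 87.86²; (x − 55.8)² + (y − 140.0)² = 106.33²; (x − 27.1)² + (y − 12.7)² = 33.42².
Subtracting the N_03 equation from the N_04 and N_05 equations removes the quadratic terms:
-62.2 x + 374.8 y = 9328.58
-119.6 x + 120.2 y = -2300.19
Solving the 2×2 system: x ≈ 53.1, y ≈ 33.7 km.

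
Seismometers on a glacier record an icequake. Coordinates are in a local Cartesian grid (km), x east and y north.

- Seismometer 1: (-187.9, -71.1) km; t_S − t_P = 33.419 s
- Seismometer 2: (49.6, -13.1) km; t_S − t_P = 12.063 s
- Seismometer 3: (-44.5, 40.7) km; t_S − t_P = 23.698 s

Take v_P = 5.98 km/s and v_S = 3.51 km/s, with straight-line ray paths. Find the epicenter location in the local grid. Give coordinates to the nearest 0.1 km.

Distance from S−P lag: d = Δt · v_P v_S / (v_P − v_S) = Δt · (5.98·3.51)/(5.98−3.51) ≈ 8.4979·Δt.
So d_Seismometer 1 = 283.99, d_Seismometer 2 = 102.51, d_Seismometer 3 = 201.38 km.
Circle about each station: (x + 187.9)² + (y + 71.1)² = 283.99²; (x − 49.6)² + (y + 13.1)² = 102.51²; (x + 44.5)² + (y − 40.7)² = 201.38².
Subtracting pairs of circle equations eliminates x²+y² and gives linear equations (the radical axes):
475.0 x + 116.0 y = 32412.17
286.8 x + 223.6 y = 3371.54
Solving the 2×2 system: x ≈ 94.0, y ≈ -105.5 km.

(94.0, -105.5)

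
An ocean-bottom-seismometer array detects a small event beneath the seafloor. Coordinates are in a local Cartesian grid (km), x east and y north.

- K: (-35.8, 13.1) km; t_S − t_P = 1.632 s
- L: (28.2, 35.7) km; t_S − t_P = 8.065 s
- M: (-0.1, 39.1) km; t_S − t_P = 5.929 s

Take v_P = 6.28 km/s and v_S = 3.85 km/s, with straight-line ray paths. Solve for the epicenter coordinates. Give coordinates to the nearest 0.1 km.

Distance from S−P lag: d = Δt · v_P v_S / (v_P − v_S) = Δt · (6.28·3.85)/(6.28−3.85) ≈ 9.9498·Δt.
So d_K = 16.24, d_L = 80.25, d_M = 58.99 km.
Circle about each station: (x + 35.8)² + (y − 13.1)² = 16.24²; (x − 28.2)² + (y − 35.7)² = 80.25²; (x + 0.1)² + (y − 39.1)² = 58.99².
Subtracting the K equation from the L and M equations removes the quadratic terms:
128.0 x + 45.2 y = -5559.84
71.4 x + 52.0 y = -3140.51
Solving the 2×2 system: x ≈ -42.9, y ≈ -1.5 km.

-42.9 km east, -1.5 km north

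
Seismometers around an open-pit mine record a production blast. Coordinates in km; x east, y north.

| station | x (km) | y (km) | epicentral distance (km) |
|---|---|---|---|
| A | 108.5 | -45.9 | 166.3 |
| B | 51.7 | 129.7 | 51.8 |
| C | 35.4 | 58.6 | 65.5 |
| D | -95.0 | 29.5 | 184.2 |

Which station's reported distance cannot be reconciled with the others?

B

Solve using three stations at a time. Using A, C, D (subtract circle equations pairwise → linear system) gives (x, y) ≈ (67.9, 115.3).
Distances from that point to each station vs reported:
  A: calculated 166.3 vs reported 166.3 → residual 0.0 km
  B: calculated 21.7 vs reported 51.8 → residual 30.1 km
  C: calculated 65.4 vs reported 65.5 → residual 0.1 km
  D: calculated 184.2 vs reported 184.2 → residual 0.0 km
A, C, D are mutually consistent (residuals ≈ 0); B is off by 30.1 km.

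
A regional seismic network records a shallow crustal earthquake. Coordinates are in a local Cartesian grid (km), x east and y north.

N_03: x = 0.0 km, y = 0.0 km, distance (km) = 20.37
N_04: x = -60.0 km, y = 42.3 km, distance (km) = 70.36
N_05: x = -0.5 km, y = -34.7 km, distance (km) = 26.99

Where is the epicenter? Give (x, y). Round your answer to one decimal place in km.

Circle about each station: x² + y² = 20.37²; (x + 60.0)² + (y − 42.3)² = 70.36²; (x + 0.5)² + (y + 34.7)² = 26.99².
Subtracting pairs of circle equations eliminates x²+y² and gives linear equations (the radical axes):
-120.0 x + 84.6 y = 853.70
-1.0 x − 69.4 y = 890.82
Solving the 2×2 system: x ≈ -16.0, y ≈ -12.6 km.

(-16.0, -12.6)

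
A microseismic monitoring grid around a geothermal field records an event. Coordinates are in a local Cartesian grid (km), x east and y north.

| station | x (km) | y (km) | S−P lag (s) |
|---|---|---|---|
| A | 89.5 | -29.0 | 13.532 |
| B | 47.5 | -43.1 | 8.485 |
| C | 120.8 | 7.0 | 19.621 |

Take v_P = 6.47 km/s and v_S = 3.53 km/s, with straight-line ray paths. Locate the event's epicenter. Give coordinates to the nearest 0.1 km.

Distance from S−P lag: d = Δt · v_P v_S / (v_P − v_S) = Δt · (6.47·3.53)/(6.47−3.53) ≈ 7.7684·Δt.
So d_A = 105.12, d_B = 65.91, d_C = 152.42 km.
Circle about each station: (x − 89.5)² + (y + 29.0)² = 105.12²; (x − 47.5)² + (y + 43.1)² = 65.91²; (x − 120.8)² + (y − 7.0)² = 152.42².
Subtracting the A equation from the B and C equations removes the quadratic terms:
-84.0 x − 28.2 y = 1968.70
62.6 x + 72.0 y = -6391.25
Solving the 2×2 system: x ≈ 9.0, y ≈ -96.6 km.
Check against A (with the unrounded x, y): √((x − 89.5)²+(y + 29.0)²) = 105.12 ≈ 105.12 km. ✓

(9.0, -96.6)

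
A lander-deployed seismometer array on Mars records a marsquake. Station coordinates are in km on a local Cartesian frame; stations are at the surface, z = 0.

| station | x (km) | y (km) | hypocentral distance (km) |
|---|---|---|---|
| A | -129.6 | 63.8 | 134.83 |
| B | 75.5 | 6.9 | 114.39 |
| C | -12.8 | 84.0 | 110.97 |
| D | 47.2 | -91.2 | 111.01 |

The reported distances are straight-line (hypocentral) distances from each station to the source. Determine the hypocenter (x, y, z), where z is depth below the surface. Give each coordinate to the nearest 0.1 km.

x ≈ -29.9 km, y ≈ -19.7 km, depth ≈ 35.6 km

Each station gives a sphere (x−x_i)² + (y−y_i)² + z² = d_i² (stations at z=0).
Subtracting the A sphere from B and C: z² cancels, leaving linear equations in x and y:
410.2 x − 113.8 y = -10024.68
233.6 x + 40.4 y = -7781.97
Solving: x ≈ -29.905, y ≈ -19.705 km (keep extra digits for the depth step; rounded: -29.9, -19.7).
Then from the A sphere: z² = 134.83² − (x + 129.6)² − (y − 63.8)² with x = -29.905, y = -19.705, so z ≈ 35.594 ≈ 35.6 km.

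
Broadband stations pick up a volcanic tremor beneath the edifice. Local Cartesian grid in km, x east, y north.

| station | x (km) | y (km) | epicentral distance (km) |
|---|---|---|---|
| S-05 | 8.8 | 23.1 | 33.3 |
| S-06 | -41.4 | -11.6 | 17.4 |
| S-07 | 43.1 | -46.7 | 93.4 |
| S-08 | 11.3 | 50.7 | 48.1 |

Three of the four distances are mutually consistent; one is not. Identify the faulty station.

Solve using three stations at a time. Using S-05, S-07, S-08 (subtract circle equations pairwise → linear system) gives (x, y) ≈ (-24.1, 18.2).
Distances from that point to each station vs reported:
  S-05: calculated 33.2 vs reported 33.3 → residual 0.1 km
  S-06: calculated 34.4 vs reported 17.4 → residual 17.0 km
  S-07: calculated 93.4 vs reported 93.4 → residual 0.0 km
  S-08: calculated 48.1 vs reported 48.1 → residual 0.0 km
S-05, S-07, S-08 are mutually consistent (residuals ≈ 0); S-06 is off by 17.0 km.

S-06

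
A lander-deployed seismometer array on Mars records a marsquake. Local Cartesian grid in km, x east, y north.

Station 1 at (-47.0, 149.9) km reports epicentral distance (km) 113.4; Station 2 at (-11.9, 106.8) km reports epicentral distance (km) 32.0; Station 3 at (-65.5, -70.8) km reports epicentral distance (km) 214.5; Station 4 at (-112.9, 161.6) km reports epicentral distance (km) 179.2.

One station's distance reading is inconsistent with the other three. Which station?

Station 2

Solve using three stations at a time. Using Station 1, Station 3, Station 4 (subtract circle equations pairwise → linear system) gives (x, y) ≈ (57.1, 105.1).
Distances from that point to each station vs reported:
  Station 1: calculated 113.4 vs reported 113.4 → residual 0.0 km
  Station 2: calculated 69.1 vs reported 32.0 → residual 37.1 km
  Station 3: calculated 214.5 vs reported 214.5 → residual 0.0 km
  Station 4: calculated 179.2 vs reported 179.2 → residual 0.0 km
Station 1, Station 3, Station 4 are mutually consistent (residuals ≈ 0); Station 2 is off by 37.1 km.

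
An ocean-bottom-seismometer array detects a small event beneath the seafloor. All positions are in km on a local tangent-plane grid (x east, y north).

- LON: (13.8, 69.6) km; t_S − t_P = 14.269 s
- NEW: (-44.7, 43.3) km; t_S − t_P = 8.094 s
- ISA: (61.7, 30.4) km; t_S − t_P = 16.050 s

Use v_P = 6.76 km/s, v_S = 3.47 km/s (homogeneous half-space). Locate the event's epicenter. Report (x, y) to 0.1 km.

-43.6 km east, -14.4 km north

Distance from S−P lag: d = Δt · v_P v_S / (v_P − v_S) = Δt · (6.76·3.47)/(6.76−3.47) ≈ 7.1298·Δt.
So d_LON = 101.74, d_NEW = 57.71, d_ISA = 114.43 km.
Circle about each station: (x − 13.8)² + (y − 69.6)² = 101.74²; (x + 44.7)² + (y − 43.3)² = 57.71²; (x − 61.7)² + (y − 30.4)² = 114.43².
Subtracting pairs of circle equations eliminates x²+y² and gives linear equations (the radical axes):
-117.0 x − 52.6 y = 5858.96
95.8 x − 78.4 y = -3046.75
Solving the 2×2 system: x ≈ -43.6, y ≈ -14.4 km.
Check against LON (with the unrounded x, y): √((x − 13.8)²+(y − 69.6)²) = 101.75 ≈ 101.74 km. ✓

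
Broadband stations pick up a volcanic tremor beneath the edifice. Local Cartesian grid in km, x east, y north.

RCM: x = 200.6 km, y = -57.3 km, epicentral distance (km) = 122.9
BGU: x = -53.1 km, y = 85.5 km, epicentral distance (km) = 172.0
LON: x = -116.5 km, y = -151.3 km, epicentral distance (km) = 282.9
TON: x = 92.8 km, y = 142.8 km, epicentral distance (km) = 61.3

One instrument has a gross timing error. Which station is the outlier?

Solve using three stations at a time. Using RCM, BGU, LON (subtract circle equations pairwise → linear system) gives (x, y) ≈ (106.9, 22.3).
Distances from that point to each station vs reported:
  RCM: calculated 122.9 vs reported 122.9 → residual 0.0 km
  BGU: calculated 172.0 vs reported 172.0 → residual 0.0 km
  LON: calculated 282.9 vs reported 282.9 → residual 0.0 km
  TON: calculated 121.3 vs reported 61.3 → residual 60.0 km
RCM, BGU, LON are mutually consistent (residuals ≈ 0); TON is off by 60.0 km.

TON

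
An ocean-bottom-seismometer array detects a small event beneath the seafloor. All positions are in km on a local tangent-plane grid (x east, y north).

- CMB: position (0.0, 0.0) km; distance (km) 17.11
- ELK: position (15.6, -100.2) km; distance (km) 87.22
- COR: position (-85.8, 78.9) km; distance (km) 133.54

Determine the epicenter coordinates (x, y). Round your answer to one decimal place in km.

x ≈ 11.0 km, y ≈ -13.1 km

Circle about each station: x² + y² = 17.11²; (x − 15.6)² + (y + 100.2)² = 87.22²; (x + 85.8)² + (y − 78.9)² = 133.54².
Subtracting the CMB equation from the ELK and COR equations removes the quadratic terms:
31.2 x − 200.4 y = 2968.82
-171.6 x + 157.8 y = -3953.33
Solving the 2×2 system: x ≈ 11.0, y ≈ -13.1 km.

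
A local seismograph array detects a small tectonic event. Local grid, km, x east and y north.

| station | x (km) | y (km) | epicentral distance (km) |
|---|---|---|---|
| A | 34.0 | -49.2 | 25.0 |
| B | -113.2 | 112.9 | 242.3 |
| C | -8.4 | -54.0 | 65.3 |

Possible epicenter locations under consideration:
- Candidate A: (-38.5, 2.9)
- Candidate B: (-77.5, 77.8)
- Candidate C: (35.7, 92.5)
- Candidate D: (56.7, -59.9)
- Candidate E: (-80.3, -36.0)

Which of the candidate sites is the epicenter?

Candidate D

For each candidate, compare |candidate − station| to the reported distance:
Candidate A: residuals A 64.3, B 109.3, C 0.9 → max 109.3 km
Candidate B: residuals A 144.0, B 192.2, C 83.5 → max 192.2 km
Candidate C: residuals A 116.7, B 92.0, C 87.7 → max 116.7 km
Candidate D: residuals A 0.1, B 0.0, C 0.1 → max 0.1 km
Candidate E: residuals A 90.1, B 89.8, C 8.8 → max 90.1 km
Only Candidate D has all residuals ≈ 0.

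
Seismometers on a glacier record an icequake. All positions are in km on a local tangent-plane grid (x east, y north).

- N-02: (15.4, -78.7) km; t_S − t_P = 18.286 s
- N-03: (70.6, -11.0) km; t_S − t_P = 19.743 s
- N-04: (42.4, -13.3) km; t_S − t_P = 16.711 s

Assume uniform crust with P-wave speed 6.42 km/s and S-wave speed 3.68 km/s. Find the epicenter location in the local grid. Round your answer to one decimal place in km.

Distance from S−P lag: d = Δt · v_P v_S / (v_P − v_S) = Δt · (6.42·3.68)/(6.42−3.68) ≈ 8.6225·Δt.
So d_N-02 = 157.67, d_N-03 = 170.23, d_N-04 = 144.09 km.
Circle about each station: (x − 15.4)² + (y + 78.7)² = 157.67²; (x − 70.6)² + (y + 11.0)² = 170.23²; (x − 42.4)² + (y + 13.3)² = 144.09².
Subtracting the N-02 equation from the N-03 and N-04 equations removes the quadratic terms:
110.4 x + 135.4 y = -5443.91
54.0 x + 130.8 y = -358.30
Solving the 2×2 system: x ≈ -93.1, y ≈ 35.7 km.

x ≈ -93.1 km, y ≈ 35.7 km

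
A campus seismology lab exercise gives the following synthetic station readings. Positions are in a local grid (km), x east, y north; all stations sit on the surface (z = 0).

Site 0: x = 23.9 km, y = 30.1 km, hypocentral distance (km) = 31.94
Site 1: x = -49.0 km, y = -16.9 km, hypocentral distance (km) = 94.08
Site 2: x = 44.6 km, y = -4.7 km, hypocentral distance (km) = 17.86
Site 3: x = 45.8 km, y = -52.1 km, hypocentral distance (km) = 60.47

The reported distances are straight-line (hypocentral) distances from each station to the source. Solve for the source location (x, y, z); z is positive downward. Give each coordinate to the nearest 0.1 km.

(41.1, 6.7, 13.3)

Each station gives a sphere (x−x_i)² + (y−y_i)² + z² = d_i² (stations at z=0).
Subtracting the Site 0 sphere from Site 1 and Site 2: z² cancels, leaving linear equations in x and y:
-145.8 x − 94.0 y = -6621.49
41.4 x − 69.6 y = 1235.21
Solving: x ≈ 41.097, y ≈ 6.698 km (keep extra digits for the depth step; rounded: 41.1, 6.7).
Then from the Site 0 sphere: z² = 31.94² − (x − 23.9)² − (y − 30.1)² with x = 41.097, y = 6.698, so z ≈ 13.296 ≈ 13.3 km.
Check against Site 3 (with the unrounded solution): distance 60.47 ≈ 60.47 km. ✓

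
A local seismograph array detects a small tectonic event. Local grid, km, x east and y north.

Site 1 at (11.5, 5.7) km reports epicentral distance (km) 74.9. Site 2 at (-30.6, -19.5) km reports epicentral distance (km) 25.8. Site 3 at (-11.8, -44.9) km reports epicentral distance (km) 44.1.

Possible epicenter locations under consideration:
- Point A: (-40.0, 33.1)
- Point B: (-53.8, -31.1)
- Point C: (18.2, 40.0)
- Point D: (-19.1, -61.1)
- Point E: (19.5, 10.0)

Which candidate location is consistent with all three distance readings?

For each candidate, compare |candidate − station| to the reported distance:
Point A: residuals Site 1 16.6, Site 2 27.6, Site 3 38.8 → max 38.8 km
Point B: residuals Site 1 0.1, Site 2 0.1, Site 3 0.1 → max 0.1 km
Point C: residuals Site 1 40.0, Site 2 51.2, Site 3 45.9 → max 51.2 km
Point D: residuals Site 1 1.4, Site 2 17.4, Site 3 26.3 → max 26.3 km
Point E: residuals Site 1 65.8, Site 2 32.3, Site 3 19.1 → max 65.8 km
Only Point B has all residuals ≈ 0.

Point B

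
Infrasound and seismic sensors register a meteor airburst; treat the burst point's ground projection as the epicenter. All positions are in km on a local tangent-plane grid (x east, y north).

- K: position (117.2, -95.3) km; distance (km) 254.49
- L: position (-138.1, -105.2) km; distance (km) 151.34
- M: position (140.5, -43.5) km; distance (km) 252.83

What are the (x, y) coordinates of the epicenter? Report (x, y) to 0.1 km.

-97.9 km east, 40.7 km north

Circle about each station: (x − 117.2)² + (y + 95.3)² = 254.49²; (x + 138.1)² + (y + 105.2)² = 151.34²; (x − 140.5)² + (y + 43.5)² = 252.83².
Subtracting pairs of circle equations eliminates x²+y² and gives linear equations (the radical axes):
-510.6 x − 19.8 y = 49182.08
46.6 x + 103.6 y = -343.28
Solving the 2×2 system: x ≈ -97.9, y ≈ 40.7 km.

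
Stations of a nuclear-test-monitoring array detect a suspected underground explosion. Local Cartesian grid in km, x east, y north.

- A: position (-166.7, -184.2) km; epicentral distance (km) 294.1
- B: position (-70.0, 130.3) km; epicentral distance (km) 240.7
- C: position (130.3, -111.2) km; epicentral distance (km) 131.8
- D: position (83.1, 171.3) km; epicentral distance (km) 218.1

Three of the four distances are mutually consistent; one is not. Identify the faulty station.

Solve using three stations at a time. Using A, B, D (subtract circle equations pairwise → linear system) gives (x, y) ≈ (93.3, -46.6).
Distances from that point to each station vs reported:
  A: calculated 294.1 vs reported 294.1 → residual 0.0 km
  B: calculated 240.8 vs reported 240.7 → residual 0.1 km
  C: calculated 74.4 vs reported 131.8 → residual 57.4 km
  D: calculated 218.2 vs reported 218.1 → residual 0.1 km
A, B, D are mutually consistent (residuals ≈ 0); C is off by 57.4 km.

C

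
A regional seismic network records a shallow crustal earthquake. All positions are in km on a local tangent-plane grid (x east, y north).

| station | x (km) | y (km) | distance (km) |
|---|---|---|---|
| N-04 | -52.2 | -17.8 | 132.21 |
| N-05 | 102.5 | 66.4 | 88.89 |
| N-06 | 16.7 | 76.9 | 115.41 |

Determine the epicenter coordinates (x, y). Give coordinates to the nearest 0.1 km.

(80.0, -19.6)

Circle about each station: (x + 52.2)² + (y + 17.8)² = 132.21²; (x − 102.5)² + (y − 66.4)² = 88.89²; (x − 16.7)² + (y − 76.9)² = 115.41².
Subtracting pairs of circle equations eliminates x²+y² and gives linear equations (the radical axes):
309.4 x + 168.4 y = 21451.58
137.8 x + 189.4 y = 7310.84
Solving the 2×2 system: x ≈ 80.0, y ≈ -19.6 km.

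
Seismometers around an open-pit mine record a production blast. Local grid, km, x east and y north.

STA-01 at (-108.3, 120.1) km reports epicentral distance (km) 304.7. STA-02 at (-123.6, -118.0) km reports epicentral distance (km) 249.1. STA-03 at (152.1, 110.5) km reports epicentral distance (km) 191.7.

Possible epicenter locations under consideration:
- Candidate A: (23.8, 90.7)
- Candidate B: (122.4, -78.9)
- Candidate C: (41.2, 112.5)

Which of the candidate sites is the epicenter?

For each candidate, compare |candidate − station| to the reported distance:
Candidate A: residuals STA-01 169.4, STA-02 6.4, STA-03 61.9 → max 169.4 km
Candidate B: residuals STA-01 0.0, STA-02 0.0, STA-03 0.0 → max 0.0 km
Candidate C: residuals STA-01 155.0, STA-02 34.3, STA-03 80.8 → max 155.0 km
Only Candidate B has all residuals ≈ 0.

Candidate B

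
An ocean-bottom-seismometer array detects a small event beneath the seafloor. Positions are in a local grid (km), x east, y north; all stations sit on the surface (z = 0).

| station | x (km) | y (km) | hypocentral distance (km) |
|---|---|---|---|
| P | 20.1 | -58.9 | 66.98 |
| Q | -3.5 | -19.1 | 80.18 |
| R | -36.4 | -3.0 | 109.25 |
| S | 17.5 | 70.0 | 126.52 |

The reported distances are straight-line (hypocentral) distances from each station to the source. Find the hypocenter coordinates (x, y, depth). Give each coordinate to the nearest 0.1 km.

(50.3, -38.5, 56.2)

Each station gives a sphere (x−x_i)² + (y−y_i)² + z² = d_i² (stations at z=0).
Subtracting the P sphere from Q and R: z² cancels, leaving linear equations in x and y:
-47.2 x + 79.6 y = -5438.67
-113.0 x + 111.8 y = -9988.50
Solving: x ≈ 50.309, y ≈ -38.493 km (keep extra digits for the depth step; rounded: 50.3, -38.5).
Then from the P sphere: z² = 66.98² − (x − 20.1)² − (y + 58.9)² with x = 50.309, y = -38.493, so z ≈ 56.190 ≈ 56.2 km.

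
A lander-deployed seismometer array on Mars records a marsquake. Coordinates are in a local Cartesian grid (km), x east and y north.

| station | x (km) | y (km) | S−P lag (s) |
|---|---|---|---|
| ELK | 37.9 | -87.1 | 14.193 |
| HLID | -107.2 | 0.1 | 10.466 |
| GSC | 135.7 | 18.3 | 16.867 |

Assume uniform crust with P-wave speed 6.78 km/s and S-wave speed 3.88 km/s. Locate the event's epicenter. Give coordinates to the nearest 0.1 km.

-16.9 km east, 29.4 km north

Distance from S−P lag: d = Δt · v_P v_S / (v_P − v_S) = Δt · (6.78·3.88)/(6.78−3.88) ≈ 9.0712·Δt.
So d_ELK = 128.75, d_HLID = 94.94, d_GSC = 153.00 km.
Circle about each station: (x − 37.9)² + (y + 87.1)² = 128.75²; (x + 107.2)² + (y − 0.1)² = 94.94²; (x − 135.7)² + (y − 18.3)² = 153.00².
Subtracting the ELK equation from the HLID and GSC equations removes the quadratic terms:
-290.2 x + 174.4 y = 10031.99
195.6 x + 210.8 y = 2894.12
Solving the 2×2 system: x ≈ -16.9, y ≈ 29.4 km.
Check against ELK (with the unrounded x, y): √((x − 37.9)²+(y + 87.1)²) = 128.75 ≈ 128.75 km. ✓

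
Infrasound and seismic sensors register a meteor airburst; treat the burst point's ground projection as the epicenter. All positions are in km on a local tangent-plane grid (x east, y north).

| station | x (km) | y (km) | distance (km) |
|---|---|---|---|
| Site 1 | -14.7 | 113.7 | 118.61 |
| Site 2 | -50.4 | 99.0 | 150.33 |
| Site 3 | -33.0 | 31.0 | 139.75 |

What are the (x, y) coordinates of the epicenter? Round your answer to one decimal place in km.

x ≈ 98.5 km, y ≈ 78.3 km

Circle about each station: (x + 14.7)² + (y − 113.7)² = 118.61²; (x + 50.4)² + (y − 99.0)² = 150.33²; (x + 33.0)² + (y − 31.0)² = 139.75².
Subtracting the Site 1 equation from the Site 2 and Site 3 equations removes the quadratic terms:
-71.4 x − 29.4 y = -9333.40
-36.6 x − 165.4 y = -16555.51
Solving the 2×2 system: x ≈ 98.5, y ≈ 78.3 km.
Check against Site 1 (with the unrounded x, y): √((x + 14.7)²+(y − 113.7)²) = 118.58 ≈ 118.61 km. ✓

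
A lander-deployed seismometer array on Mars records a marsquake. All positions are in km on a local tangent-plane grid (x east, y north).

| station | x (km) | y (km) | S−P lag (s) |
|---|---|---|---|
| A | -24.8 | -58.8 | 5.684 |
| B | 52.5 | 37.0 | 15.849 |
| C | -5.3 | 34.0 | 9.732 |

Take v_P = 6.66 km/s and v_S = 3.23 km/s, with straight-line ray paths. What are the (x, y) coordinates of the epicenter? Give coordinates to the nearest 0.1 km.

Distance from S−P lag: d = Δt · v_P v_S / (v_P − v_S) = Δt · (6.66·3.23)/(6.66−3.23) ≈ 6.2717·Δt.
So d_A = 35.65, d_B = 99.40, d_C = 61.04 km.
Circle about each station: (x + 24.8)² + (y + 58.8)² = 35.65²; (x − 52.5)² + (y − 37.0)² = 99.40²; (x + 5.3)² + (y − 34.0)² = 61.04².
Subtracting the A equation from the B and C equations removes the quadratic terms:
154.6 x + 191.6 y = -8556.67
39.0 x + 185.6 y = -5343.35
Solving the 2×2 system: x ≈ -26.6, y ≈ -23.2 km.

-26.6 km east, -23.2 km north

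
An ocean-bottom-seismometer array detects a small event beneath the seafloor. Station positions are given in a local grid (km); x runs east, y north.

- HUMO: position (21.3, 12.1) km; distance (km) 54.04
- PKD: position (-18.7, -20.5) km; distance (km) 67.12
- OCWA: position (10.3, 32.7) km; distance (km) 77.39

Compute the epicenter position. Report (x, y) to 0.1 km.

Circle about each station: (x − 21.3)² + (y − 12.1)² = 54.04²; (x + 18.7)² + (y + 20.5)² = 67.12²; (x − 10.3)² + (y − 32.7)² = 77.39².
Subtracting the HUMO equation from the PKD and OCWA equations removes the quadratic terms:
-80.0 x − 65.2 y = -1414.93
-22.0 x + 41.2 y = -2493.61
Solving the 2×2 system: x ≈ 46.7, y ≈ -35.6 km.

46.7 km east, -35.6 km north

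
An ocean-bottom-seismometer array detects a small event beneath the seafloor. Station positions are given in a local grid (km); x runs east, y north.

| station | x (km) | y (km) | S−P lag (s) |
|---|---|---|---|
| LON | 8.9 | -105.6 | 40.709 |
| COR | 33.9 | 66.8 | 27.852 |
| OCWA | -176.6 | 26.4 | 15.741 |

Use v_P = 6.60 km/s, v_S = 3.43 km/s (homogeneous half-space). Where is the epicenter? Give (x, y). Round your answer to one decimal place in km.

(-152.5, 136.2)

Distance from S−P lag: d = Δt · v_P v_S / (v_P − v_S) = Δt · (6.60·3.43)/(6.60−3.43) ≈ 7.1413·Δt.
So d_LON = 290.72, d_COR = 198.90, d_OCWA = 112.41 km.
Circle about each station: (x − 8.9)² + (y + 105.6)² = 290.72²; (x − 33.9)² + (y − 66.8)² = 198.90²; (x + 176.6)² + (y − 26.4)² = 112.41².
Subtracting the LON equation from the COR and OCWA equations removes the quadratic terms:
50.0 x + 344.8 y = 39337.79
-371.0 x + 264.0 y = 92536.06
Solving the 2×2 system: x ≈ -152.5, y ≈ 136.2 km.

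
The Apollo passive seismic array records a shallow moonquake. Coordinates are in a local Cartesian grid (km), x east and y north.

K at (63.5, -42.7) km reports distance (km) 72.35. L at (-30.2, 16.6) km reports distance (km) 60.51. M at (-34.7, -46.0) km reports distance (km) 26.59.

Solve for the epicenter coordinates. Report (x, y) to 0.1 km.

Circle about each station: (x − 63.5)² + (y + 42.7)² = 72.35²; (x + 30.2)² + (y − 16.6)² = 60.51²; (x + 34.7)² + (y + 46.0)² = 26.59².
Subtracting the K equation from the L and M equations removes the quadratic terms:
-187.4 x + 118.6 y = -3094.88
-196.4 x − 6.6 y = 1992.04
Solving the 2×2 system: x ≈ -8.8, y ≈ -40.0 km.

(-8.8, -40.0)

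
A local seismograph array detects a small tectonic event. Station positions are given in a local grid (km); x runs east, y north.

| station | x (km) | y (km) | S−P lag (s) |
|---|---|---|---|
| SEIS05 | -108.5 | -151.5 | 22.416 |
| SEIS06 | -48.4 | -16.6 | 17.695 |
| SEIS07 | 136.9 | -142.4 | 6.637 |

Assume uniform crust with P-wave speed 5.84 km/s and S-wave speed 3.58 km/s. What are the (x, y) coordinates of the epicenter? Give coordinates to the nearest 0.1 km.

92.4 km east, -100.1 km north

Distance from S−P lag: d = Δt · v_P v_S / (v_P − v_S) = Δt · (5.84·3.58)/(5.84−3.58) ≈ 9.2510·Δt.
So d_SEIS05 = 207.37, d_SEIS06 = 163.70, d_SEIS07 = 61.40 km.
Circle about each station: (x + 108.5)² + (y + 151.5)² = 207.37²; (x + 48.4)² + (y + 16.6)² = 163.70²; (x − 136.9)² + (y + 142.4)² = 61.40².
Subtracting the SEIS05 equation from the SEIS06 and SEIS07 equations removes the quadratic terms:
120.2 x + 269.8 y = -15901.75
490.8 x + 18.2 y = 43527.23
Solving the 2×2 system: x ≈ 92.4, y ≈ -100.1 km.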